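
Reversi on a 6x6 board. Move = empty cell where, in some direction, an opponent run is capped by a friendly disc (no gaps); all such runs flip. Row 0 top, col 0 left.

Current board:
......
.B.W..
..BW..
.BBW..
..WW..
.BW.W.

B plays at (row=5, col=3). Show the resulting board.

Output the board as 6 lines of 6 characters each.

Answer: ......
.B.W..
..BW..
.BBW..
..BW..
.BBBW.

Derivation:
Place B at (5,3); scan 8 dirs for brackets.
Dir NW: opp run (4,2) capped by B -> flip
Dir N: opp run (4,3) (3,3) (2,3) (1,3), next='.' -> no flip
Dir NE: first cell '.' (not opp) -> no flip
Dir W: opp run (5,2) capped by B -> flip
Dir E: opp run (5,4), next='.' -> no flip
Dir SW: edge -> no flip
Dir S: edge -> no flip
Dir SE: edge -> no flip
All flips: (4,2) (5,2)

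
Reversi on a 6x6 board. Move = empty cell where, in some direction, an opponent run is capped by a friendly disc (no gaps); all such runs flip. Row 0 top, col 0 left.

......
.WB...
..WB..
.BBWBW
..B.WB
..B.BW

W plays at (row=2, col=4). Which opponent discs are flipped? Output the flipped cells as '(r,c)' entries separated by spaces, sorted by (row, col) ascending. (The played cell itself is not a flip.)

Answer: (2,3) (3,4)

Derivation:
Dir NW: first cell '.' (not opp) -> no flip
Dir N: first cell '.' (not opp) -> no flip
Dir NE: first cell '.' (not opp) -> no flip
Dir W: opp run (2,3) capped by W -> flip
Dir E: first cell '.' (not opp) -> no flip
Dir SW: first cell 'W' (not opp) -> no flip
Dir S: opp run (3,4) capped by W -> flip
Dir SE: first cell 'W' (not opp) -> no flip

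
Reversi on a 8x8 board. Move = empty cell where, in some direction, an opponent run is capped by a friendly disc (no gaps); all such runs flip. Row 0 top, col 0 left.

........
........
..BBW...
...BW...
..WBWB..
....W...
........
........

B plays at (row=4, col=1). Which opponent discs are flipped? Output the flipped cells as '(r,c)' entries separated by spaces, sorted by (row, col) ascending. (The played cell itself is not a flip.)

Answer: (4,2)

Derivation:
Dir NW: first cell '.' (not opp) -> no flip
Dir N: first cell '.' (not opp) -> no flip
Dir NE: first cell '.' (not opp) -> no flip
Dir W: first cell '.' (not opp) -> no flip
Dir E: opp run (4,2) capped by B -> flip
Dir SW: first cell '.' (not opp) -> no flip
Dir S: first cell '.' (not opp) -> no flip
Dir SE: first cell '.' (not opp) -> no flip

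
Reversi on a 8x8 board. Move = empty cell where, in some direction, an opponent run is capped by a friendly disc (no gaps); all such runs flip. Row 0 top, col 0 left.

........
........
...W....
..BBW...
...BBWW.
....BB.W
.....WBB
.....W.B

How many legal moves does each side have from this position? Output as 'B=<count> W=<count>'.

Answer: B=10 W=8

Derivation:
-- B to move --
(1,2): no bracket -> illegal
(1,3): flips 1 -> legal
(1,4): flips 1 -> legal
(2,2): no bracket -> illegal
(2,4): flips 1 -> legal
(2,5): flips 1 -> legal
(3,5): flips 2 -> legal
(3,6): flips 1 -> legal
(3,7): flips 1 -> legal
(4,7): flips 3 -> legal
(5,6): no bracket -> illegal
(6,4): flips 1 -> legal
(7,4): no bracket -> illegal
(7,6): flips 1 -> legal
B mobility = 10
-- W to move --
(2,1): flips 3 -> legal
(2,2): no bracket -> illegal
(2,4): no bracket -> illegal
(3,1): flips 2 -> legal
(3,5): no bracket -> illegal
(4,1): flips 1 -> legal
(4,2): flips 2 -> legal
(5,2): flips 1 -> legal
(5,3): flips 2 -> legal
(5,6): no bracket -> illegal
(6,3): flips 1 -> legal
(6,4): flips 3 -> legal
(7,6): no bracket -> illegal
W mobility = 8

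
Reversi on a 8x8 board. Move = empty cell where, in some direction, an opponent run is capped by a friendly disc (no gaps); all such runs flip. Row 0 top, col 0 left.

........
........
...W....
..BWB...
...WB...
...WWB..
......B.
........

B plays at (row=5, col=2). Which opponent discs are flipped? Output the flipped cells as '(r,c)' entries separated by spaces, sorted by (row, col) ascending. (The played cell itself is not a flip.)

Answer: (4,3) (5,3) (5,4)

Derivation:
Dir NW: first cell '.' (not opp) -> no flip
Dir N: first cell '.' (not opp) -> no flip
Dir NE: opp run (4,3) capped by B -> flip
Dir W: first cell '.' (not opp) -> no flip
Dir E: opp run (5,3) (5,4) capped by B -> flip
Dir SW: first cell '.' (not opp) -> no flip
Dir S: first cell '.' (not opp) -> no flip
Dir SE: first cell '.' (not opp) -> no flip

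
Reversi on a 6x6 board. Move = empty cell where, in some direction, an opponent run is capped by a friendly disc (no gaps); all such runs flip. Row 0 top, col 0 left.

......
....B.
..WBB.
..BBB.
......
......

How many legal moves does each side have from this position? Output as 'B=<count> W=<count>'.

Answer: B=3 W=3

Derivation:
-- B to move --
(1,1): flips 1 -> legal
(1,2): flips 1 -> legal
(1,3): no bracket -> illegal
(2,1): flips 1 -> legal
(3,1): no bracket -> illegal
B mobility = 3
-- W to move --
(0,3): no bracket -> illegal
(0,4): no bracket -> illegal
(0,5): no bracket -> illegal
(1,2): no bracket -> illegal
(1,3): no bracket -> illegal
(1,5): no bracket -> illegal
(2,1): no bracket -> illegal
(2,5): flips 2 -> legal
(3,1): no bracket -> illegal
(3,5): no bracket -> illegal
(4,1): no bracket -> illegal
(4,2): flips 1 -> legal
(4,3): no bracket -> illegal
(4,4): flips 1 -> legal
(4,5): no bracket -> illegal
W mobility = 3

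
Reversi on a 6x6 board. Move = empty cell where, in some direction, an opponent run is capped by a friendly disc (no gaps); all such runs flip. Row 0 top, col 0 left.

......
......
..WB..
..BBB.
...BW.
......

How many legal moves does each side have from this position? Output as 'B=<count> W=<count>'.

Answer: B=6 W=2

Derivation:
-- B to move --
(1,1): flips 1 -> legal
(1,2): flips 1 -> legal
(1,3): no bracket -> illegal
(2,1): flips 1 -> legal
(3,1): no bracket -> illegal
(3,5): no bracket -> illegal
(4,5): flips 1 -> legal
(5,3): no bracket -> illegal
(5,4): flips 1 -> legal
(5,5): flips 1 -> legal
B mobility = 6
-- W to move --
(1,2): no bracket -> illegal
(1,3): no bracket -> illegal
(1,4): no bracket -> illegal
(2,1): no bracket -> illegal
(2,4): flips 2 -> legal
(2,5): no bracket -> illegal
(3,1): no bracket -> illegal
(3,5): no bracket -> illegal
(4,1): no bracket -> illegal
(4,2): flips 2 -> legal
(4,5): no bracket -> illegal
(5,2): no bracket -> illegal
(5,3): no bracket -> illegal
(5,4): no bracket -> illegal
W mobility = 2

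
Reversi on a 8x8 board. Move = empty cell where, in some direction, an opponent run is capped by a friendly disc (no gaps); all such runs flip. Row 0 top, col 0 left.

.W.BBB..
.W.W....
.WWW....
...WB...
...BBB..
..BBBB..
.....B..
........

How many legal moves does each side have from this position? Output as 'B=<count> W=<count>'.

Answer: B=4 W=4

Derivation:
-- B to move --
(0,0): flips 3 -> legal
(0,2): no bracket -> illegal
(1,0): no bracket -> illegal
(1,2): flips 1 -> legal
(1,4): no bracket -> illegal
(2,0): no bracket -> illegal
(2,4): no bracket -> illegal
(3,0): no bracket -> illegal
(3,1): flips 2 -> legal
(3,2): flips 1 -> legal
(4,2): no bracket -> illegal
B mobility = 4
-- W to move --
(0,2): no bracket -> illegal
(0,6): no bracket -> illegal
(1,2): no bracket -> illegal
(1,4): no bracket -> illegal
(1,5): no bracket -> illegal
(1,6): no bracket -> illegal
(2,4): no bracket -> illegal
(2,5): no bracket -> illegal
(3,2): no bracket -> illegal
(3,5): flips 1 -> legal
(3,6): no bracket -> illegal
(4,1): no bracket -> illegal
(4,2): no bracket -> illegal
(4,6): no bracket -> illegal
(5,1): no bracket -> illegal
(5,6): flips 2 -> legal
(6,1): no bracket -> illegal
(6,2): no bracket -> illegal
(6,3): flips 2 -> legal
(6,4): no bracket -> illegal
(6,6): flips 2 -> legal
(7,4): no bracket -> illegal
(7,5): no bracket -> illegal
(7,6): no bracket -> illegal
W mobility = 4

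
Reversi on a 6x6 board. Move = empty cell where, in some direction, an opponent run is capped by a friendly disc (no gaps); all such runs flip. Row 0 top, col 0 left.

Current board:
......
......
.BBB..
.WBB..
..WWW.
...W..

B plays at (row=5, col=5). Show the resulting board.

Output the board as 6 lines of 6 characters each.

Answer: ......
......
.BBB..
.WBB..
..WWB.
...W.B

Derivation:
Place B at (5,5); scan 8 dirs for brackets.
Dir NW: opp run (4,4) capped by B -> flip
Dir N: first cell '.' (not opp) -> no flip
Dir NE: edge -> no flip
Dir W: first cell '.' (not opp) -> no flip
Dir E: edge -> no flip
Dir SW: edge -> no flip
Dir S: edge -> no flip
Dir SE: edge -> no flip
All flips: (4,4)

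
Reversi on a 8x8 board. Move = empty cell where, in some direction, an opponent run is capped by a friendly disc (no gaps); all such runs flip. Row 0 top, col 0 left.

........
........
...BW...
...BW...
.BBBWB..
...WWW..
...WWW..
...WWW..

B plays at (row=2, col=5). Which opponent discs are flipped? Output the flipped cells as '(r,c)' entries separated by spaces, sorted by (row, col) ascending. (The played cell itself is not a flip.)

Answer: (2,4) (3,4)

Derivation:
Dir NW: first cell '.' (not opp) -> no flip
Dir N: first cell '.' (not opp) -> no flip
Dir NE: first cell '.' (not opp) -> no flip
Dir W: opp run (2,4) capped by B -> flip
Dir E: first cell '.' (not opp) -> no flip
Dir SW: opp run (3,4) capped by B -> flip
Dir S: first cell '.' (not opp) -> no flip
Dir SE: first cell '.' (not opp) -> no flip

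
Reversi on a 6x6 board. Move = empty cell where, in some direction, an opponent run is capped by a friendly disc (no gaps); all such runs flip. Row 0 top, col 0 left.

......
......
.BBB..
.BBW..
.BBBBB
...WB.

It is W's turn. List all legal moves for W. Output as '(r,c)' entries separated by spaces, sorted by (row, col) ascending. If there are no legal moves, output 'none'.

Answer: (1,1) (1,3) (2,0) (3,0) (3,5) (5,1) (5,5)

Derivation:
(1,0): no bracket -> illegal
(1,1): flips 1 -> legal
(1,2): no bracket -> illegal
(1,3): flips 1 -> legal
(1,4): no bracket -> illegal
(2,0): flips 2 -> legal
(2,4): no bracket -> illegal
(3,0): flips 2 -> legal
(3,4): no bracket -> illegal
(3,5): flips 1 -> legal
(4,0): no bracket -> illegal
(5,0): no bracket -> illegal
(5,1): flips 1 -> legal
(5,2): no bracket -> illegal
(5,5): flips 2 -> legal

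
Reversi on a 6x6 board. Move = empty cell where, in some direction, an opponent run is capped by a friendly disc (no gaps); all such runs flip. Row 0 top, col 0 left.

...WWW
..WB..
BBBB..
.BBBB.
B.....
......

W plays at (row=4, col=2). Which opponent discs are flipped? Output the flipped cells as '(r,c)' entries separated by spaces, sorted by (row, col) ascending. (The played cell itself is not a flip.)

Dir NW: opp run (3,1) (2,0), next=edge -> no flip
Dir N: opp run (3,2) (2,2) capped by W -> flip
Dir NE: opp run (3,3), next='.' -> no flip
Dir W: first cell '.' (not opp) -> no flip
Dir E: first cell '.' (not opp) -> no flip
Dir SW: first cell '.' (not opp) -> no flip
Dir S: first cell '.' (not opp) -> no flip
Dir SE: first cell '.' (not opp) -> no flip

Answer: (2,2) (3,2)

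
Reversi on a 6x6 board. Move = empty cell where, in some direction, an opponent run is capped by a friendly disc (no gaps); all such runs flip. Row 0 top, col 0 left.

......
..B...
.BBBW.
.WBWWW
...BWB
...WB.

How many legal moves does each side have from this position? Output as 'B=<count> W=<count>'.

-- B to move --
(1,3): no bracket -> illegal
(1,4): flips 3 -> legal
(1,5): no bracket -> illegal
(2,0): no bracket -> illegal
(2,5): flips 3 -> legal
(3,0): flips 1 -> legal
(4,0): flips 1 -> legal
(4,1): flips 1 -> legal
(4,2): no bracket -> illegal
(5,2): flips 1 -> legal
(5,5): flips 2 -> legal
B mobility = 7
-- W to move --
(0,1): flips 2 -> legal
(0,2): no bracket -> illegal
(0,3): no bracket -> illegal
(1,0): no bracket -> illegal
(1,1): flips 2 -> legal
(1,3): flips 2 -> legal
(1,4): no bracket -> illegal
(2,0): flips 3 -> legal
(3,0): no bracket -> illegal
(4,1): no bracket -> illegal
(4,2): flips 1 -> legal
(5,2): flips 1 -> legal
(5,5): flips 2 -> legal
W mobility = 7

Answer: B=7 W=7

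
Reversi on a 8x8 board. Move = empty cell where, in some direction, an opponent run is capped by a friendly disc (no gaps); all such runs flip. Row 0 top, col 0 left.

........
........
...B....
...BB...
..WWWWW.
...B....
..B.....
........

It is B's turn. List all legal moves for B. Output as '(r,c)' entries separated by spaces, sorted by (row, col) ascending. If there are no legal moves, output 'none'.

(3,1): flips 1 -> legal
(3,2): no bracket -> illegal
(3,5): flips 1 -> legal
(3,6): no bracket -> illegal
(3,7): no bracket -> illegal
(4,1): no bracket -> illegal
(4,7): no bracket -> illegal
(5,1): flips 1 -> legal
(5,2): flips 1 -> legal
(5,4): flips 1 -> legal
(5,5): flips 1 -> legal
(5,6): flips 1 -> legal
(5,7): no bracket -> illegal

Answer: (3,1) (3,5) (5,1) (5,2) (5,4) (5,5) (5,6)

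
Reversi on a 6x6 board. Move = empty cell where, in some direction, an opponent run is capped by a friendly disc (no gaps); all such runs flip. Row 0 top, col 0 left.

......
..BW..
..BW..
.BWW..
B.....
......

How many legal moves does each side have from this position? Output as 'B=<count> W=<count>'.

Answer: B=6 W=5

Derivation:
-- B to move --
(0,2): no bracket -> illegal
(0,3): no bracket -> illegal
(0,4): flips 1 -> legal
(1,4): flips 1 -> legal
(2,1): no bracket -> illegal
(2,4): flips 1 -> legal
(3,4): flips 3 -> legal
(4,1): no bracket -> illegal
(4,2): flips 1 -> legal
(4,3): no bracket -> illegal
(4,4): flips 1 -> legal
B mobility = 6
-- W to move --
(0,1): flips 1 -> legal
(0,2): flips 2 -> legal
(0,3): no bracket -> illegal
(1,1): flips 2 -> legal
(2,0): no bracket -> illegal
(2,1): flips 1 -> legal
(3,0): flips 1 -> legal
(4,1): no bracket -> illegal
(4,2): no bracket -> illegal
(5,0): no bracket -> illegal
(5,1): no bracket -> illegal
W mobility = 5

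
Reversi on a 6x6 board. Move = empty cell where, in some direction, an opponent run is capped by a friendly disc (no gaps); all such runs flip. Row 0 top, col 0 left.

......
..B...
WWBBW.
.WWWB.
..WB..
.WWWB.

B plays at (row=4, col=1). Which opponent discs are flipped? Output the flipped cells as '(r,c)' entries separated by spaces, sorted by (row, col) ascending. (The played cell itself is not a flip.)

Answer: (3,2) (4,2)

Derivation:
Dir NW: first cell '.' (not opp) -> no flip
Dir N: opp run (3,1) (2,1), next='.' -> no flip
Dir NE: opp run (3,2) capped by B -> flip
Dir W: first cell '.' (not opp) -> no flip
Dir E: opp run (4,2) capped by B -> flip
Dir SW: first cell '.' (not opp) -> no flip
Dir S: opp run (5,1), next=edge -> no flip
Dir SE: opp run (5,2), next=edge -> no flip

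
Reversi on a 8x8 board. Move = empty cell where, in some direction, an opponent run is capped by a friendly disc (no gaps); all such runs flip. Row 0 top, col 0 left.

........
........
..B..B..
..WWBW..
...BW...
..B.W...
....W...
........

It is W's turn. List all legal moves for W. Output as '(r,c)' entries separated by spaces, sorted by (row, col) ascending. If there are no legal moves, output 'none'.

Answer: (1,1) (1,2) (1,5) (2,4) (4,2) (5,3)

Derivation:
(1,1): flips 1 -> legal
(1,2): flips 1 -> legal
(1,3): no bracket -> illegal
(1,4): no bracket -> illegal
(1,5): flips 1 -> legal
(1,6): no bracket -> illegal
(2,1): no bracket -> illegal
(2,3): no bracket -> illegal
(2,4): flips 1 -> legal
(2,6): no bracket -> illegal
(3,1): no bracket -> illegal
(3,6): no bracket -> illegal
(4,1): no bracket -> illegal
(4,2): flips 1 -> legal
(4,5): no bracket -> illegal
(5,1): no bracket -> illegal
(5,3): flips 1 -> legal
(6,1): no bracket -> illegal
(6,2): no bracket -> illegal
(6,3): no bracket -> illegal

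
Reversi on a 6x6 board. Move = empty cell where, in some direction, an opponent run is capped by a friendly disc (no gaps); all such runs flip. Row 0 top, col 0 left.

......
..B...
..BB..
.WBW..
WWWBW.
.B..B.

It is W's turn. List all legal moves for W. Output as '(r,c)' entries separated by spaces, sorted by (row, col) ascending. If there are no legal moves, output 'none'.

Answer: (0,2) (1,1) (1,3) (1,4) (5,3)

Derivation:
(0,1): no bracket -> illegal
(0,2): flips 3 -> legal
(0,3): no bracket -> illegal
(1,1): flips 1 -> legal
(1,3): flips 2 -> legal
(1,4): flips 2 -> legal
(2,1): no bracket -> illegal
(2,4): no bracket -> illegal
(3,4): no bracket -> illegal
(4,5): no bracket -> illegal
(5,0): no bracket -> illegal
(5,2): no bracket -> illegal
(5,3): flips 1 -> legal
(5,5): no bracket -> illegal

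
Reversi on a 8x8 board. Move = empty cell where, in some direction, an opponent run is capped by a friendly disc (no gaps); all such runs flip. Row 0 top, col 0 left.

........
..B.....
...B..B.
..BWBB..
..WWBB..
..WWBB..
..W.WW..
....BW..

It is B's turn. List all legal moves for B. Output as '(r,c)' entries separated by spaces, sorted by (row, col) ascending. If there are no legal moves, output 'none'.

Answer: (2,2) (4,1) (5,1) (5,6) (6,1) (6,3) (7,1) (7,2) (7,3) (7,6)

Derivation:
(2,2): flips 1 -> legal
(2,4): no bracket -> illegal
(3,1): no bracket -> illegal
(4,1): flips 2 -> legal
(5,1): flips 2 -> legal
(5,6): flips 1 -> legal
(6,1): flips 2 -> legal
(6,3): flips 3 -> legal
(6,6): no bracket -> illegal
(7,1): flips 2 -> legal
(7,2): flips 3 -> legal
(7,3): flips 1 -> legal
(7,6): flips 2 -> legal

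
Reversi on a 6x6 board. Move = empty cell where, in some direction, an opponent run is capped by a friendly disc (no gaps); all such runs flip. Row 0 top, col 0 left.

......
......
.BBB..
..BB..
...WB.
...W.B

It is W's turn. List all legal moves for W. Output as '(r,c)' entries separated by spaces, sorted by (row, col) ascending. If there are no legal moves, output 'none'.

Answer: (1,0) (1,3) (3,5) (4,5)

Derivation:
(1,0): flips 2 -> legal
(1,1): no bracket -> illegal
(1,2): no bracket -> illegal
(1,3): flips 2 -> legal
(1,4): no bracket -> illegal
(2,0): no bracket -> illegal
(2,4): no bracket -> illegal
(3,0): no bracket -> illegal
(3,1): no bracket -> illegal
(3,4): no bracket -> illegal
(3,5): flips 1 -> legal
(4,1): no bracket -> illegal
(4,2): no bracket -> illegal
(4,5): flips 1 -> legal
(5,4): no bracket -> illegal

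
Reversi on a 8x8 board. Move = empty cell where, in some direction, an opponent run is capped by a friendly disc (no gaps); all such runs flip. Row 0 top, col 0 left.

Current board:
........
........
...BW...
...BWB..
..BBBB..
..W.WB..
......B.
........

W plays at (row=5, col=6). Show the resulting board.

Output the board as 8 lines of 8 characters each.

Answer: ........
........
...BW...
...BWB..
..BBBW..
..W.WWW.
......B.
........

Derivation:
Place W at (5,6); scan 8 dirs for brackets.
Dir NW: opp run (4,5) capped by W -> flip
Dir N: first cell '.' (not opp) -> no flip
Dir NE: first cell '.' (not opp) -> no flip
Dir W: opp run (5,5) capped by W -> flip
Dir E: first cell '.' (not opp) -> no flip
Dir SW: first cell '.' (not opp) -> no flip
Dir S: opp run (6,6), next='.' -> no flip
Dir SE: first cell '.' (not opp) -> no flip
All flips: (4,5) (5,5)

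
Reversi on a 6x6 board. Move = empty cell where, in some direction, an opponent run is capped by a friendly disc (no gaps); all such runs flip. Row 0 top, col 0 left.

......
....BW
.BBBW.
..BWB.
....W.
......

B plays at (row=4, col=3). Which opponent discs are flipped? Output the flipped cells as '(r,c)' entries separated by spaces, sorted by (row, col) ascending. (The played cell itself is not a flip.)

Dir NW: first cell 'B' (not opp) -> no flip
Dir N: opp run (3,3) capped by B -> flip
Dir NE: first cell 'B' (not opp) -> no flip
Dir W: first cell '.' (not opp) -> no flip
Dir E: opp run (4,4), next='.' -> no flip
Dir SW: first cell '.' (not opp) -> no flip
Dir S: first cell '.' (not opp) -> no flip
Dir SE: first cell '.' (not opp) -> no flip

Answer: (3,3)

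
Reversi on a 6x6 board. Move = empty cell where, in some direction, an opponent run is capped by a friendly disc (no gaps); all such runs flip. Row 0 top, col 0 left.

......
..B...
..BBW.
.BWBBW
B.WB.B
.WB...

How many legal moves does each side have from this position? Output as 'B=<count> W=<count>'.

-- B to move --
(1,3): no bracket -> illegal
(1,4): flips 1 -> legal
(1,5): flips 1 -> legal
(2,1): flips 1 -> legal
(2,5): flips 2 -> legal
(4,1): flips 2 -> legal
(4,4): no bracket -> illegal
(5,0): flips 1 -> legal
(5,3): flips 1 -> legal
B mobility = 7
-- W to move --
(0,1): no bracket -> illegal
(0,2): flips 2 -> legal
(0,3): no bracket -> illegal
(1,1): no bracket -> illegal
(1,3): no bracket -> illegal
(1,4): flips 1 -> legal
(2,0): flips 1 -> legal
(2,1): flips 2 -> legal
(2,5): no bracket -> illegal
(3,0): flips 1 -> legal
(4,1): no bracket -> illegal
(4,4): flips 2 -> legal
(5,0): no bracket -> illegal
(5,3): flips 1 -> legal
(5,4): flips 1 -> legal
(5,5): flips 1 -> legal
W mobility = 9

Answer: B=7 W=9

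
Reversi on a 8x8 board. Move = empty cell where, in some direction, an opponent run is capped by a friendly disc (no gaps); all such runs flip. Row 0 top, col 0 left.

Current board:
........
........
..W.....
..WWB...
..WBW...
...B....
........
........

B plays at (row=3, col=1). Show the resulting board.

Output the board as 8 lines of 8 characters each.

Place B at (3,1); scan 8 dirs for brackets.
Dir NW: first cell '.' (not opp) -> no flip
Dir N: first cell '.' (not opp) -> no flip
Dir NE: opp run (2,2), next='.' -> no flip
Dir W: first cell '.' (not opp) -> no flip
Dir E: opp run (3,2) (3,3) capped by B -> flip
Dir SW: first cell '.' (not opp) -> no flip
Dir S: first cell '.' (not opp) -> no flip
Dir SE: opp run (4,2) capped by B -> flip
All flips: (3,2) (3,3) (4,2)

Answer: ........
........
..W.....
.BBBB...
..BBW...
...B....
........
........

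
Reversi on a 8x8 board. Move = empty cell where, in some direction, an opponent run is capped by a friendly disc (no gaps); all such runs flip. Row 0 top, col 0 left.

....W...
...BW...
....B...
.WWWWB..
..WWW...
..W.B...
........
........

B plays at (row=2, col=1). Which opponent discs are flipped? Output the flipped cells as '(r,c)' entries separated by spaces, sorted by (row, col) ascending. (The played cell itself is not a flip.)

Answer: (3,2) (4,3)

Derivation:
Dir NW: first cell '.' (not opp) -> no flip
Dir N: first cell '.' (not opp) -> no flip
Dir NE: first cell '.' (not opp) -> no flip
Dir W: first cell '.' (not opp) -> no flip
Dir E: first cell '.' (not opp) -> no flip
Dir SW: first cell '.' (not opp) -> no flip
Dir S: opp run (3,1), next='.' -> no flip
Dir SE: opp run (3,2) (4,3) capped by B -> flip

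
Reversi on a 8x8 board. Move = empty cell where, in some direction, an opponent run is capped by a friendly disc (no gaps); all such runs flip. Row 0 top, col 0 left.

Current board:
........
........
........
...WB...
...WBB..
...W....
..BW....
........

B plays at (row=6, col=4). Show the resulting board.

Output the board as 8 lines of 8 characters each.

Answer: ........
........
........
...WB...
...WBB..
...W....
..BBB...
........

Derivation:
Place B at (6,4); scan 8 dirs for brackets.
Dir NW: opp run (5,3), next='.' -> no flip
Dir N: first cell '.' (not opp) -> no flip
Dir NE: first cell '.' (not opp) -> no flip
Dir W: opp run (6,3) capped by B -> flip
Dir E: first cell '.' (not opp) -> no flip
Dir SW: first cell '.' (not opp) -> no flip
Dir S: first cell '.' (not opp) -> no flip
Dir SE: first cell '.' (not opp) -> no flip
All flips: (6,3)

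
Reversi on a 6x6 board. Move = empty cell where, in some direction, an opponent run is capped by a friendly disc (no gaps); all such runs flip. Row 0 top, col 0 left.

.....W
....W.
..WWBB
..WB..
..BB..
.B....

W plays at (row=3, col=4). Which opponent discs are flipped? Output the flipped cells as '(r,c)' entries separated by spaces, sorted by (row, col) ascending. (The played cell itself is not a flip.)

Dir NW: first cell 'W' (not opp) -> no flip
Dir N: opp run (2,4) capped by W -> flip
Dir NE: opp run (2,5), next=edge -> no flip
Dir W: opp run (3,3) capped by W -> flip
Dir E: first cell '.' (not opp) -> no flip
Dir SW: opp run (4,3), next='.' -> no flip
Dir S: first cell '.' (not opp) -> no flip
Dir SE: first cell '.' (not opp) -> no flip

Answer: (2,4) (3,3)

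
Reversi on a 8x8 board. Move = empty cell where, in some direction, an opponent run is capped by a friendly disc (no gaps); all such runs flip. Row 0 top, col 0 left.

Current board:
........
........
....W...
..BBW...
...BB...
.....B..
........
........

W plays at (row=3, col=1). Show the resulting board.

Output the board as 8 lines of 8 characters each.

Answer: ........
........
....W...
.WWWW...
...BB...
.....B..
........
........

Derivation:
Place W at (3,1); scan 8 dirs for brackets.
Dir NW: first cell '.' (not opp) -> no flip
Dir N: first cell '.' (not opp) -> no flip
Dir NE: first cell '.' (not opp) -> no flip
Dir W: first cell '.' (not opp) -> no flip
Dir E: opp run (3,2) (3,3) capped by W -> flip
Dir SW: first cell '.' (not opp) -> no flip
Dir S: first cell '.' (not opp) -> no flip
Dir SE: first cell '.' (not opp) -> no flip
All flips: (3,2) (3,3)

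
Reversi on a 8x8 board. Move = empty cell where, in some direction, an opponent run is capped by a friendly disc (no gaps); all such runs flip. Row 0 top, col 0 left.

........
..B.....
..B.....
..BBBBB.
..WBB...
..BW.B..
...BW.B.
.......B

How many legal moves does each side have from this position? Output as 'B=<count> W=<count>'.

-- B to move --
(3,1): no bracket -> illegal
(4,1): flips 1 -> legal
(5,1): flips 1 -> legal
(5,4): flips 1 -> legal
(6,2): flips 1 -> legal
(6,5): flips 1 -> legal
(7,3): flips 1 -> legal
(7,4): no bracket -> illegal
(7,5): no bracket -> illegal
B mobility = 6
-- W to move --
(0,1): no bracket -> illegal
(0,2): flips 3 -> legal
(0,3): no bracket -> illegal
(1,1): no bracket -> illegal
(1,3): no bracket -> illegal
(2,1): no bracket -> illegal
(2,3): flips 2 -> legal
(2,4): flips 1 -> legal
(2,5): no bracket -> illegal
(2,6): flips 2 -> legal
(2,7): no bracket -> illegal
(3,1): no bracket -> illegal
(3,7): no bracket -> illegal
(4,1): no bracket -> illegal
(4,5): flips 2 -> legal
(4,6): flips 1 -> legal
(4,7): no bracket -> illegal
(5,1): flips 1 -> legal
(5,4): no bracket -> illegal
(5,6): no bracket -> illegal
(5,7): no bracket -> illegal
(6,1): no bracket -> illegal
(6,2): flips 2 -> legal
(6,5): no bracket -> illegal
(6,7): no bracket -> illegal
(7,2): no bracket -> illegal
(7,3): flips 1 -> legal
(7,4): no bracket -> illegal
(7,5): no bracket -> illegal
(7,6): no bracket -> illegal
W mobility = 9

Answer: B=6 W=9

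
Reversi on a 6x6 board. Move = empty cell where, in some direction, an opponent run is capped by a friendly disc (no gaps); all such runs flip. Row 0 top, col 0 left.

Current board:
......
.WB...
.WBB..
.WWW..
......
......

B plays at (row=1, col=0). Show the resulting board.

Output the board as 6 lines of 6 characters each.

Place B at (1,0); scan 8 dirs for brackets.
Dir NW: edge -> no flip
Dir N: first cell '.' (not opp) -> no flip
Dir NE: first cell '.' (not opp) -> no flip
Dir W: edge -> no flip
Dir E: opp run (1,1) capped by B -> flip
Dir SW: edge -> no flip
Dir S: first cell '.' (not opp) -> no flip
Dir SE: opp run (2,1) (3,2), next='.' -> no flip
All flips: (1,1)

Answer: ......
BBB...
.WBB..
.WWW..
......
......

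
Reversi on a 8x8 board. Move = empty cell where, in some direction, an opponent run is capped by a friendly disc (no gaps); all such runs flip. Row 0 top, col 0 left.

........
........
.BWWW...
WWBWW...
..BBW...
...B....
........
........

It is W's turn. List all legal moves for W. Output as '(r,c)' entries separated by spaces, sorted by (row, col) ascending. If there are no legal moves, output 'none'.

Answer: (1,1) (1,2) (2,0) (4,1) (5,1) (5,2) (6,2) (6,3) (6,4)

Derivation:
(1,0): no bracket -> illegal
(1,1): flips 1 -> legal
(1,2): flips 1 -> legal
(2,0): flips 1 -> legal
(4,1): flips 3 -> legal
(5,1): flips 1 -> legal
(5,2): flips 3 -> legal
(5,4): no bracket -> illegal
(6,2): flips 1 -> legal
(6,3): flips 2 -> legal
(6,4): flips 2 -> legal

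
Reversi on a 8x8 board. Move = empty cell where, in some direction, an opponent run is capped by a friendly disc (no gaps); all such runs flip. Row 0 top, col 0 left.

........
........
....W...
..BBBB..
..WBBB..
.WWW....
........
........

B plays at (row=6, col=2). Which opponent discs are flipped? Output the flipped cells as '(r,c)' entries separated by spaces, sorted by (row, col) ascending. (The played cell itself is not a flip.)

Answer: (4,2) (5,2) (5,3)

Derivation:
Dir NW: opp run (5,1), next='.' -> no flip
Dir N: opp run (5,2) (4,2) capped by B -> flip
Dir NE: opp run (5,3) capped by B -> flip
Dir W: first cell '.' (not opp) -> no flip
Dir E: first cell '.' (not opp) -> no flip
Dir SW: first cell '.' (not opp) -> no flip
Dir S: first cell '.' (not opp) -> no flip
Dir SE: first cell '.' (not opp) -> no flip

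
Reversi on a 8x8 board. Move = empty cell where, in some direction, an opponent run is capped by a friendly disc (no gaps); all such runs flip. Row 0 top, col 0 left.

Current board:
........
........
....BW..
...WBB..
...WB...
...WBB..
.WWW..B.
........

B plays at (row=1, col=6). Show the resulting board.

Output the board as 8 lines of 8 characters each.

Place B at (1,6); scan 8 dirs for brackets.
Dir NW: first cell '.' (not opp) -> no flip
Dir N: first cell '.' (not opp) -> no flip
Dir NE: first cell '.' (not opp) -> no flip
Dir W: first cell '.' (not opp) -> no flip
Dir E: first cell '.' (not opp) -> no flip
Dir SW: opp run (2,5) capped by B -> flip
Dir S: first cell '.' (not opp) -> no flip
Dir SE: first cell '.' (not opp) -> no flip
All flips: (2,5)

Answer: ........
......B.
....BB..
...WBB..
...WB...
...WBB..
.WWW..B.
........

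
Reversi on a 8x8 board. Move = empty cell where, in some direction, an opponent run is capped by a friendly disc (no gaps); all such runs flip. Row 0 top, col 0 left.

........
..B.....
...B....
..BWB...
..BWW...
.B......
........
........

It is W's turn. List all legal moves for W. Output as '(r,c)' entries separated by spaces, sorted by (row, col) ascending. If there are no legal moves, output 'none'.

(0,1): no bracket -> illegal
(0,2): no bracket -> illegal
(0,3): no bracket -> illegal
(1,1): no bracket -> illegal
(1,3): flips 1 -> legal
(1,4): no bracket -> illegal
(2,1): flips 1 -> legal
(2,2): no bracket -> illegal
(2,4): flips 1 -> legal
(2,5): flips 1 -> legal
(3,1): flips 1 -> legal
(3,5): flips 1 -> legal
(4,0): no bracket -> illegal
(4,1): flips 1 -> legal
(4,5): no bracket -> illegal
(5,0): no bracket -> illegal
(5,2): no bracket -> illegal
(5,3): no bracket -> illegal
(6,0): flips 2 -> legal
(6,1): no bracket -> illegal
(6,2): no bracket -> illegal

Answer: (1,3) (2,1) (2,4) (2,5) (3,1) (3,5) (4,1) (6,0)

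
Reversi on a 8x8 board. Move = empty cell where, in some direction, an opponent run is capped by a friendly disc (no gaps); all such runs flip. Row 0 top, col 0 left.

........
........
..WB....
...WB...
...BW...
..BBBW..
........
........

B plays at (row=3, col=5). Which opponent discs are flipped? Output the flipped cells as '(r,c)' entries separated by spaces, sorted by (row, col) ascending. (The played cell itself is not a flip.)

Dir NW: first cell '.' (not opp) -> no flip
Dir N: first cell '.' (not opp) -> no flip
Dir NE: first cell '.' (not opp) -> no flip
Dir W: first cell 'B' (not opp) -> no flip
Dir E: first cell '.' (not opp) -> no flip
Dir SW: opp run (4,4) capped by B -> flip
Dir S: first cell '.' (not opp) -> no flip
Dir SE: first cell '.' (not opp) -> no flip

Answer: (4,4)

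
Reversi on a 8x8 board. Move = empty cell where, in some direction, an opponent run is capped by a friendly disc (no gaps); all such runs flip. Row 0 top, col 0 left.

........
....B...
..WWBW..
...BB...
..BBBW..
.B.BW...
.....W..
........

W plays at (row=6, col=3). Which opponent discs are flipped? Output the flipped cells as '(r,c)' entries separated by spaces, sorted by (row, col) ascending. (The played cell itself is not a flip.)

Dir NW: first cell '.' (not opp) -> no flip
Dir N: opp run (5,3) (4,3) (3,3) capped by W -> flip
Dir NE: first cell 'W' (not opp) -> no flip
Dir W: first cell '.' (not opp) -> no flip
Dir E: first cell '.' (not opp) -> no flip
Dir SW: first cell '.' (not opp) -> no flip
Dir S: first cell '.' (not opp) -> no flip
Dir SE: first cell '.' (not opp) -> no flip

Answer: (3,3) (4,3) (5,3)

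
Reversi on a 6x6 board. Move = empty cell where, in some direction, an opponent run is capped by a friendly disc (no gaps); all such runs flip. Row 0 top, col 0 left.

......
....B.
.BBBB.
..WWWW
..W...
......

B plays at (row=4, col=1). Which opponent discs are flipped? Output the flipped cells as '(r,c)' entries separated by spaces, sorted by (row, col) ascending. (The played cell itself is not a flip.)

Dir NW: first cell '.' (not opp) -> no flip
Dir N: first cell '.' (not opp) -> no flip
Dir NE: opp run (3,2) capped by B -> flip
Dir W: first cell '.' (not opp) -> no flip
Dir E: opp run (4,2), next='.' -> no flip
Dir SW: first cell '.' (not opp) -> no flip
Dir S: first cell '.' (not opp) -> no flip
Dir SE: first cell '.' (not opp) -> no flip

Answer: (3,2)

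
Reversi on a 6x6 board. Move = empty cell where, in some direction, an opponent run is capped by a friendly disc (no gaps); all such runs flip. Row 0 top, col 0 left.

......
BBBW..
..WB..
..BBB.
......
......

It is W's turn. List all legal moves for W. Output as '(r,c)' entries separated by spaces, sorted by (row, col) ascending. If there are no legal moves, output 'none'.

Answer: (0,0) (0,2) (2,4) (4,2) (4,3) (4,4)

Derivation:
(0,0): flips 1 -> legal
(0,1): no bracket -> illegal
(0,2): flips 1 -> legal
(0,3): no bracket -> illegal
(1,4): no bracket -> illegal
(2,0): no bracket -> illegal
(2,1): no bracket -> illegal
(2,4): flips 1 -> legal
(2,5): no bracket -> illegal
(3,1): no bracket -> illegal
(3,5): no bracket -> illegal
(4,1): no bracket -> illegal
(4,2): flips 1 -> legal
(4,3): flips 2 -> legal
(4,4): flips 1 -> legal
(4,5): no bracket -> illegal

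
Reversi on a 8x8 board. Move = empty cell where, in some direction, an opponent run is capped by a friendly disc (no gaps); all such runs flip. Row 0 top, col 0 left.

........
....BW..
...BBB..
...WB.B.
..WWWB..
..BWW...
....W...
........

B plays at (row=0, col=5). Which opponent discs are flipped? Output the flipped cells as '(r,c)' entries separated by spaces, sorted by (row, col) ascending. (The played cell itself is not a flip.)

Dir NW: edge -> no flip
Dir N: edge -> no flip
Dir NE: edge -> no flip
Dir W: first cell '.' (not opp) -> no flip
Dir E: first cell '.' (not opp) -> no flip
Dir SW: first cell 'B' (not opp) -> no flip
Dir S: opp run (1,5) capped by B -> flip
Dir SE: first cell '.' (not opp) -> no flip

Answer: (1,5)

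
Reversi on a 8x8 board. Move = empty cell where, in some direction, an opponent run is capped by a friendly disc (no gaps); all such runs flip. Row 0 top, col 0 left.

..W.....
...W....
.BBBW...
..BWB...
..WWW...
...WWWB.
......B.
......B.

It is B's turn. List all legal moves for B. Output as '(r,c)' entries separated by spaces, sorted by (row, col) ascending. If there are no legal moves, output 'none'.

(0,1): no bracket -> illegal
(0,3): flips 1 -> legal
(0,4): flips 1 -> legal
(1,1): no bracket -> illegal
(1,2): no bracket -> illegal
(1,4): flips 1 -> legal
(1,5): no bracket -> illegal
(2,5): flips 1 -> legal
(3,1): no bracket -> illegal
(3,5): no bracket -> illegal
(4,1): no bracket -> illegal
(4,5): no bracket -> illegal
(4,6): no bracket -> illegal
(5,1): no bracket -> illegal
(5,2): flips 5 -> legal
(6,2): no bracket -> illegal
(6,3): flips 3 -> legal
(6,4): flips 2 -> legal
(6,5): flips 2 -> legal

Answer: (0,3) (0,4) (1,4) (2,5) (5,2) (6,3) (6,4) (6,5)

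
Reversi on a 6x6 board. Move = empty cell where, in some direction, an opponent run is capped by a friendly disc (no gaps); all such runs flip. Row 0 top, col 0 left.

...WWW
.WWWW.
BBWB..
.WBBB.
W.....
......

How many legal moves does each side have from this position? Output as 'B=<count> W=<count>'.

Answer: B=6 W=8

Derivation:
-- B to move --
(0,0): flips 2 -> legal
(0,1): flips 2 -> legal
(0,2): flips 3 -> legal
(1,0): no bracket -> illegal
(1,5): no bracket -> illegal
(2,4): no bracket -> illegal
(2,5): no bracket -> illegal
(3,0): flips 1 -> legal
(4,1): flips 1 -> legal
(4,2): flips 1 -> legal
(5,0): no bracket -> illegal
(5,1): no bracket -> illegal
B mobility = 6
-- W to move --
(1,0): no bracket -> illegal
(2,4): flips 1 -> legal
(2,5): no bracket -> illegal
(3,0): flips 1 -> legal
(3,5): flips 3 -> legal
(4,1): flips 2 -> legal
(4,2): flips 1 -> legal
(4,3): flips 2 -> legal
(4,4): flips 1 -> legal
(4,5): flips 2 -> legal
W mobility = 8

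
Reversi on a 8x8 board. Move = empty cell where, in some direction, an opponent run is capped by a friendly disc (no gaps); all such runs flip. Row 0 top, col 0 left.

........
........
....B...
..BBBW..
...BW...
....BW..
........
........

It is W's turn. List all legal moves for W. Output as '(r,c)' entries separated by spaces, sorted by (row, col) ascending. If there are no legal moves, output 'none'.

(1,3): flips 1 -> legal
(1,4): flips 2 -> legal
(1,5): no bracket -> illegal
(2,1): no bracket -> illegal
(2,2): flips 1 -> legal
(2,3): no bracket -> illegal
(2,5): no bracket -> illegal
(3,1): flips 3 -> legal
(4,1): no bracket -> illegal
(4,2): flips 1 -> legal
(4,5): no bracket -> illegal
(5,2): no bracket -> illegal
(5,3): flips 1 -> legal
(6,3): no bracket -> illegal
(6,4): flips 1 -> legal
(6,5): no bracket -> illegal

Answer: (1,3) (1,4) (2,2) (3,1) (4,2) (5,3) (6,4)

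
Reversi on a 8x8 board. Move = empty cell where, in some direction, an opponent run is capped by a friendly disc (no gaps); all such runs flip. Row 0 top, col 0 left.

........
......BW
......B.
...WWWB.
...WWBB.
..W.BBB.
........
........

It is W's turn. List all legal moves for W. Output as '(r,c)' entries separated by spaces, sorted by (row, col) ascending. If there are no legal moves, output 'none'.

(0,5): no bracket -> illegal
(0,6): no bracket -> illegal
(0,7): no bracket -> illegal
(1,5): flips 1 -> legal
(2,5): no bracket -> illegal
(2,7): no bracket -> illegal
(3,7): flips 1 -> legal
(4,7): flips 2 -> legal
(5,3): no bracket -> illegal
(5,7): flips 1 -> legal
(6,3): no bracket -> illegal
(6,4): flips 1 -> legal
(6,5): flips 3 -> legal
(6,6): flips 1 -> legal
(6,7): flips 2 -> legal

Answer: (1,5) (3,7) (4,7) (5,7) (6,4) (6,5) (6,6) (6,7)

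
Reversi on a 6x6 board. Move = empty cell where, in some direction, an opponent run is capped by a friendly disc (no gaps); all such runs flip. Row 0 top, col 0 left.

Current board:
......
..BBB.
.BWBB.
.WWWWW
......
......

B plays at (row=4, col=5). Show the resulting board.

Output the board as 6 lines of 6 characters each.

Answer: ......
..BBB.
.BWBB.
.WWWBW
.....B
......

Derivation:
Place B at (4,5); scan 8 dirs for brackets.
Dir NW: opp run (3,4) capped by B -> flip
Dir N: opp run (3,5), next='.' -> no flip
Dir NE: edge -> no flip
Dir W: first cell '.' (not opp) -> no flip
Dir E: edge -> no flip
Dir SW: first cell '.' (not opp) -> no flip
Dir S: first cell '.' (not opp) -> no flip
Dir SE: edge -> no flip
All flips: (3,4)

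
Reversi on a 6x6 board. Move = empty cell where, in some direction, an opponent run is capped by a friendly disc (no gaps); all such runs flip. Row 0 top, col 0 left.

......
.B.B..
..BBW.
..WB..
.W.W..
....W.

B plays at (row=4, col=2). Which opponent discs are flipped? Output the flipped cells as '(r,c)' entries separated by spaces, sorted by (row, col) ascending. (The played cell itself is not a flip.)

Answer: (3,2)

Derivation:
Dir NW: first cell '.' (not opp) -> no flip
Dir N: opp run (3,2) capped by B -> flip
Dir NE: first cell 'B' (not opp) -> no flip
Dir W: opp run (4,1), next='.' -> no flip
Dir E: opp run (4,3), next='.' -> no flip
Dir SW: first cell '.' (not opp) -> no flip
Dir S: first cell '.' (not opp) -> no flip
Dir SE: first cell '.' (not opp) -> no flip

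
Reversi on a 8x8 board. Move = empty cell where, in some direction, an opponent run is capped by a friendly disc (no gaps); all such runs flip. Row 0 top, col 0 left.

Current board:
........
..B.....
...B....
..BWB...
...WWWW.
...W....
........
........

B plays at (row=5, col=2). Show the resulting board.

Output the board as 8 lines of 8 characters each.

Place B at (5,2); scan 8 dirs for brackets.
Dir NW: first cell '.' (not opp) -> no flip
Dir N: first cell '.' (not opp) -> no flip
Dir NE: opp run (4,3) capped by B -> flip
Dir W: first cell '.' (not opp) -> no flip
Dir E: opp run (5,3), next='.' -> no flip
Dir SW: first cell '.' (not opp) -> no flip
Dir S: first cell '.' (not opp) -> no flip
Dir SE: first cell '.' (not opp) -> no flip
All flips: (4,3)

Answer: ........
..B.....
...B....
..BWB...
...BWWW.
..BW....
........
........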